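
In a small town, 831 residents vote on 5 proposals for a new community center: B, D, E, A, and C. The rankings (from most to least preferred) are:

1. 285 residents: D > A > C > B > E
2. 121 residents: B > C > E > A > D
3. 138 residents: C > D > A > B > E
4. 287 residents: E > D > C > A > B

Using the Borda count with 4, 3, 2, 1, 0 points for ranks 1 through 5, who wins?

B: 285·1 + 121·4 + 138·1 + 287·0 = 907
D: 285·4 + 121·0 + 138·3 + 287·3 = 2415
E: 285·0 + 121·2 + 138·0 + 287·4 = 1390
A: 285·3 + 121·1 + 138·2 + 287·1 = 1539
C: 285·2 + 121·3 + 138·4 + 287·2 = 2059
D has the highest Borda score (2415).

D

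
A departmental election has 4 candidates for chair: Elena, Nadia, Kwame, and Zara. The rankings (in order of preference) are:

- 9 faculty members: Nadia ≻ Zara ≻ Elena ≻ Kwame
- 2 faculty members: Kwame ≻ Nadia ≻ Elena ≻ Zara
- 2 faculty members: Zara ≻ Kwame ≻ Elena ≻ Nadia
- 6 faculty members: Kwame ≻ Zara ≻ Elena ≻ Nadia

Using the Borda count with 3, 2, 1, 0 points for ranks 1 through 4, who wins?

Elena: 9·1 + 2·1 + 2·1 + 6·1 = 19
Nadia: 9·3 + 2·2 + 2·0 + 6·0 = 31
Kwame: 9·0 + 2·3 + 2·2 + 6·3 = 28
Zara: 9·2 + 2·0 + 2·3 + 6·2 = 36
Zara has the highest Borda score (36).

Zara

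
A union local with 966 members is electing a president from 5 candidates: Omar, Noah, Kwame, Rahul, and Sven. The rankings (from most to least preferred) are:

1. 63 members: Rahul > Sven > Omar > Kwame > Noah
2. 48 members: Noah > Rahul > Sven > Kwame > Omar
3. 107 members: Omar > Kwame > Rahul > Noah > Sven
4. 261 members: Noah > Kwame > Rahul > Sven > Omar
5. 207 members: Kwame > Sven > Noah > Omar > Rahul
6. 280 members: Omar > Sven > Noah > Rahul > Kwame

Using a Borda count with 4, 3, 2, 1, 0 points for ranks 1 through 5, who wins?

Omar: 63·2 + 48·0 + 107·4 + 261·0 + 207·1 + 280·4 = 1881
Noah: 63·0 + 48·4 + 107·1 + 261·4 + 207·2 + 280·2 = 2317
Kwame: 63·1 + 48·1 + 107·3 + 261·3 + 207·4 + 280·0 = 2043
Rahul: 63·4 + 48·3 + 107·2 + 261·2 + 207·0 + 280·1 = 1412
Sven: 63·3 + 48·2 + 107·0 + 261·1 + 207·3 + 280·3 = 2007
Noah has the highest Borda score (2317).

Noah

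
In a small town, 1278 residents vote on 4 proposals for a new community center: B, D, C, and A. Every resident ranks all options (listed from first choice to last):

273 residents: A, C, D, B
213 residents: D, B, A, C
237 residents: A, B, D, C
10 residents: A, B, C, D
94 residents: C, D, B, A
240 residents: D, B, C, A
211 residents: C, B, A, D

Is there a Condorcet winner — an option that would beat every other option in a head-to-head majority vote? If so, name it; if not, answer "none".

Checking pairwise contests:
D beats B 820–458.
A beats D 731–547.
B beats C 700–578.
B beats A 758–520.
Every option loses at least one head-to-head, so there is no Condorcet winner.

none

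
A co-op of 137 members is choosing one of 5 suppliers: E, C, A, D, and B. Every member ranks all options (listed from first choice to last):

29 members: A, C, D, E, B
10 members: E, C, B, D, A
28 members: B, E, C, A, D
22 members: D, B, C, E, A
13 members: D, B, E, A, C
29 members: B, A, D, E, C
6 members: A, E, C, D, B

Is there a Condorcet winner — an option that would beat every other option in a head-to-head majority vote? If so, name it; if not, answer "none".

Checking pairwise contests:
D beats E 93–44.
E beats C 86–51.
E beats A 73–64.
C beats D 73–64.
D beats B 70–67.
Every option loses at least one head-to-head, so there is no Condorcet winner.

none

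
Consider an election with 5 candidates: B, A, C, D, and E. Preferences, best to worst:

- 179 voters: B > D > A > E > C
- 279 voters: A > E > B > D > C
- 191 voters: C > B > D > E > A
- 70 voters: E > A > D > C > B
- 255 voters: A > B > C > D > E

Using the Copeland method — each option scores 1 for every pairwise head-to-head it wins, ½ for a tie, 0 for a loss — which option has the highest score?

B: beats C, D, and E; loses to A → score 3.
A: beats B, C, D, and E → score 4.
C: loses to B, A, D, and E → score 0.
D: beats C and E; loses to B and A → score 2.
E: beats C; loses to B, A, and D → score 1.
A has the best pairwise record.

A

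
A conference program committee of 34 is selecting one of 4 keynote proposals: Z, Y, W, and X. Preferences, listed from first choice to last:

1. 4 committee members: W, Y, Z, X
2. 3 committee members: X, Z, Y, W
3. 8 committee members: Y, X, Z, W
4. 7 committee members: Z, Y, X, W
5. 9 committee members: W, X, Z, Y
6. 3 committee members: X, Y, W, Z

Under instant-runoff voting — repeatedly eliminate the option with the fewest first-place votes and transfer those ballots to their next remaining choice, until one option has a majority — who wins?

Round 1: Z 7, Y 8, W 13, X 6. Eliminate X.
Round 2: Z 10, Y 11, W 13. Eliminate Z.
Round 3: Y 21, W 13. Y has a majority.

Y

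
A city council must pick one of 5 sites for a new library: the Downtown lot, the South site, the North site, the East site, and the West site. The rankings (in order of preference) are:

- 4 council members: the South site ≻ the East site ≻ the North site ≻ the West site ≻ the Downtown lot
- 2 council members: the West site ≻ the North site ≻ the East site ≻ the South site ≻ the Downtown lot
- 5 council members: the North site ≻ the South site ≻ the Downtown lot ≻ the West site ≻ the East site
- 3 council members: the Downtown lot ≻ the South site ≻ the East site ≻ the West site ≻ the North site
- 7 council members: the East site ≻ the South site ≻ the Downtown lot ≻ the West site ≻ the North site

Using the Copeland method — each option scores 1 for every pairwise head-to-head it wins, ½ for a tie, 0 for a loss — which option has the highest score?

the South site

the Downtown lot: beats the West site; loses to the South site, the North site, and the East site → score 1.
the South site: beats the Downtown lot, the North site, the East site, and the West site → score 4.
the North site: beats the Downtown lot; loses to the South site, the East site, and the West site → score 1.
the East site: beats the Downtown lot, the North site, and the West site; loses to the South site → score 3.
the West site: beats the North site; loses to the Downtown lot, the South site, and the East site → score 1.
the South site has the best pairwise record.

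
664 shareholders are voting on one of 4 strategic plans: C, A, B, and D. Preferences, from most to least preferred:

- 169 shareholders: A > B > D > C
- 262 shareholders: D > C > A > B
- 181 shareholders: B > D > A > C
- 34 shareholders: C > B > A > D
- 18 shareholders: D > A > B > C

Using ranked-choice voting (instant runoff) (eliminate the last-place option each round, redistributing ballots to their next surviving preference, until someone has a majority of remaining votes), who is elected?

Round 1: C 34, A 169, B 181, D 280. Eliminate C.
Round 2: A 169, B 215, D 280. Eliminate A.
Round 3: B 384, D 280. B has a majority.

B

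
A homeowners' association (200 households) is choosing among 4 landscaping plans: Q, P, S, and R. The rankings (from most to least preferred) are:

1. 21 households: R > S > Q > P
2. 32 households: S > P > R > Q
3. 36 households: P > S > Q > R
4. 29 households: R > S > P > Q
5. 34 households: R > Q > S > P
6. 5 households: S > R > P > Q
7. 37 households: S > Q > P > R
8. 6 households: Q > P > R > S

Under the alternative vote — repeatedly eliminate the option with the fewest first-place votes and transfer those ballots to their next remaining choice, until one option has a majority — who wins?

S

Round 1: Q 6, P 36, S 74, R 84. Eliminate Q.
Round 2: P 42, S 74, R 84. Eliminate P.
Round 3: S 110, R 90. S has a majority.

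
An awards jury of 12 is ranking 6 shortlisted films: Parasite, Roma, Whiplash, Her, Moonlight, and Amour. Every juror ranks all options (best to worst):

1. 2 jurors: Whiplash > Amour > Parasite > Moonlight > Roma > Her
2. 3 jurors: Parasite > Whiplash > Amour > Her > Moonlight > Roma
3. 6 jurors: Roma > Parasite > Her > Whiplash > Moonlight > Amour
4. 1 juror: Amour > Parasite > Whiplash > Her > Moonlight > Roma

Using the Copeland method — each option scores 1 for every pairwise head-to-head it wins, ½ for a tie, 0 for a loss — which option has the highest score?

Parasite

Parasite: beats Whiplash, Her, Moonlight, and Amour; ties Roma → score 4.5.
Roma: beats Her; ties Parasite, Whiplash, Moonlight, and Amour → score 3.
Whiplash: beats Moonlight and Amour; ties Roma and Her; loses to Parasite → score 3.
Her: beats Moonlight; ties Whiplash and Amour; loses to Parasite and Roma → score 2.
Moonlight: ties Roma and Amour; loses to Parasite, Whiplash, and Her → score 1.
Amour: ties Roma, Her, and Moonlight; loses to Parasite and Whiplash → score 1.5.
Parasite has the best pairwise record.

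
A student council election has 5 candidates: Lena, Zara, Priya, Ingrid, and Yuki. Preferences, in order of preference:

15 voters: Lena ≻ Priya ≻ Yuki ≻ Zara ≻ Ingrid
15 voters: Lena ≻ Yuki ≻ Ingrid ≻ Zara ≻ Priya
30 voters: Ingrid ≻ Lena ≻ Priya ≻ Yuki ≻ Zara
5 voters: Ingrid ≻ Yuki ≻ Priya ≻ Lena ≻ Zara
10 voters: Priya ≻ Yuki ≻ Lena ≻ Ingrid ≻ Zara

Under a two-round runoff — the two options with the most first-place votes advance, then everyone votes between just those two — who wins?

Lena

Round 1 first-place votes: Lena 30, Zara 0, Priya 10, Ingrid 35, Yuki 0.
Ingrid and Lena advance.
Runoff: Ingrid is preferred to Lena by 35 voters; Lena by 40.
Lena wins the runoff.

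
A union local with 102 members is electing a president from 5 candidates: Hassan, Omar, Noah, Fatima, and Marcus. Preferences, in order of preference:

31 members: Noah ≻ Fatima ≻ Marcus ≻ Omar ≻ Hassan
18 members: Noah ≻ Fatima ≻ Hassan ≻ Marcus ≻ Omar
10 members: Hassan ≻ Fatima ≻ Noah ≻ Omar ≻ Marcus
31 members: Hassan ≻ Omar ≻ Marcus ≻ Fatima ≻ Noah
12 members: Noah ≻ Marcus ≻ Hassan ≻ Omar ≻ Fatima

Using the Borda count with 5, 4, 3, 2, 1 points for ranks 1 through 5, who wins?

Noah

Hassan: 31·1 + 18·3 + 10·5 + 31·5 + 12·3 = 326
Omar: 31·2 + 18·1 + 10·2 + 31·4 + 12·2 = 248
Noah: 31·5 + 18·5 + 10·3 + 31·1 + 12·5 = 366
Fatima: 31·4 + 18·4 + 10·4 + 31·2 + 12·1 = 310
Marcus: 31·3 + 18·2 + 10·1 + 31·3 + 12·4 = 280
Noah has the highest Borda score (366).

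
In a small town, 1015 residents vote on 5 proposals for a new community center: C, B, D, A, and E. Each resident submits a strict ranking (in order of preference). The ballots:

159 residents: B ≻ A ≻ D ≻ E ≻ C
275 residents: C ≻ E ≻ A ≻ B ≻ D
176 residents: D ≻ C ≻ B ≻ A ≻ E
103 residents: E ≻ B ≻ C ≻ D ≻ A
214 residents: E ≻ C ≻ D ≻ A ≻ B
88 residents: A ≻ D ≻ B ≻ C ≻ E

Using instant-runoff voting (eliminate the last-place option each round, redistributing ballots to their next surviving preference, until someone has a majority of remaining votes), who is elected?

Round 1: C 275, B 159, D 176, A 88, E 317. Eliminate A.
Round 2: C 275, B 159, D 264, E 317. Eliminate B.
Round 3: C 275, D 423, E 317. Eliminate C.
Round 4: D 423, E 592. E has a majority.

E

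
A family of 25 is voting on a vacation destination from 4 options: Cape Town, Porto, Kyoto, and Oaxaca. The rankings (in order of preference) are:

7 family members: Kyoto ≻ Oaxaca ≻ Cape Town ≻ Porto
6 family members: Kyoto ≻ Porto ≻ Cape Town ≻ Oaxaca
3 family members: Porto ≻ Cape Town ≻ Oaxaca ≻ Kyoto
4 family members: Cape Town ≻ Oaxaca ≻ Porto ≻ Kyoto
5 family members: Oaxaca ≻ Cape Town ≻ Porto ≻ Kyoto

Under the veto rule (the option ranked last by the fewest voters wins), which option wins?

Last-place votes: Cape Town 0, Porto 7, Kyoto 12, Oaxaca 6.
Cape Town is ranked last by the fewest voters, so Cape Town wins.

Cape Town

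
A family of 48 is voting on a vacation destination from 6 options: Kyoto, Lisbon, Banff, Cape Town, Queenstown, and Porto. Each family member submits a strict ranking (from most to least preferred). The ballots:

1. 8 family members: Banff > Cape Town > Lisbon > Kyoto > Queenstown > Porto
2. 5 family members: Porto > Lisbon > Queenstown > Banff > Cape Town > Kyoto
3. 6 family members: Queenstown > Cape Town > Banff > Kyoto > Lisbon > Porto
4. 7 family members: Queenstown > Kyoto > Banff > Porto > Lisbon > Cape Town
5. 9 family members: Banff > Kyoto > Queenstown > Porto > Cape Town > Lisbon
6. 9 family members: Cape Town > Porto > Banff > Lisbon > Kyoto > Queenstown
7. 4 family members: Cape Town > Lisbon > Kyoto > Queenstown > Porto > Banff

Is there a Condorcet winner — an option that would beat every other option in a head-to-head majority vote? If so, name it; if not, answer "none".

Banff

Banff vs Kyoto: 37–11 for Banff.
Banff vs Lisbon: 39–9 for Banff.
Banff vs Cape Town: 29–19 for Banff.
Banff vs Queenstown: 26–22 for Banff.
Banff vs Porto: 30–18 for Banff.
Banff beats every other option head-to-head.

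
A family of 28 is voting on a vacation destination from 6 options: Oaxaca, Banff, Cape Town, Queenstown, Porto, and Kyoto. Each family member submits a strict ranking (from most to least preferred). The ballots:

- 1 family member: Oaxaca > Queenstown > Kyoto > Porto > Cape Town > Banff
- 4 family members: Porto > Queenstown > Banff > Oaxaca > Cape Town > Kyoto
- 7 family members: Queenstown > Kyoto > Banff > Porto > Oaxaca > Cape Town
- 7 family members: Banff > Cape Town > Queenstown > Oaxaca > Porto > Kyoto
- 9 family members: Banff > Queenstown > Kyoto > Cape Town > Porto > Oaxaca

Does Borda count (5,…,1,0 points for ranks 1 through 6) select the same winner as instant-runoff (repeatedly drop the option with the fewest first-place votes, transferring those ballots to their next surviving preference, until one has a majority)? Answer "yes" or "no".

Borda — scores: Oaxaca 34, Banff 113, Cape Town 51, Queenstown 112, Porto 52, Kyoto 58. Winner: Banff.
Instant-runoff — R1 Oaxaca 1, Banff 16, Cape Town 0, Queenstown 7, Porto 4, Kyoto 0 (Banff winner). Winner: Banff.
The two methods agree.

yes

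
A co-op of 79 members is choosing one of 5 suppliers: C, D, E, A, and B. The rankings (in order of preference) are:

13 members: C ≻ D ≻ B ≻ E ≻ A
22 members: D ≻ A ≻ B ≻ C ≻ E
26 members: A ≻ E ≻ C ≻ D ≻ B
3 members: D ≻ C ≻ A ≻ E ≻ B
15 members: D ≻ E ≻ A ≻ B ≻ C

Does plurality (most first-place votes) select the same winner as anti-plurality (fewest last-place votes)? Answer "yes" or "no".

yes

Plurality — first-place votes: C 13, D 40, E 0, A 26, B 0. Winner: D.
Anti-plurality — last-place votes: C 15, D 0, E 22, A 13, B 29. Winner: D.
The two methods agree.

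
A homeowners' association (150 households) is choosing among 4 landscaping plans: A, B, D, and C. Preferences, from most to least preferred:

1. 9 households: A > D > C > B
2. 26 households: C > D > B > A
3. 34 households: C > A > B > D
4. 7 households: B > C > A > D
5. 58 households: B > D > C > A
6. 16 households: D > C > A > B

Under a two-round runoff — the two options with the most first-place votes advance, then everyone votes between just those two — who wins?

Round 1 first-place votes: A 9, B 65, D 16, C 60.
B and C advance.
Runoff: B is preferred to C by 65 voters; C by 85.
C wins the runoff.

C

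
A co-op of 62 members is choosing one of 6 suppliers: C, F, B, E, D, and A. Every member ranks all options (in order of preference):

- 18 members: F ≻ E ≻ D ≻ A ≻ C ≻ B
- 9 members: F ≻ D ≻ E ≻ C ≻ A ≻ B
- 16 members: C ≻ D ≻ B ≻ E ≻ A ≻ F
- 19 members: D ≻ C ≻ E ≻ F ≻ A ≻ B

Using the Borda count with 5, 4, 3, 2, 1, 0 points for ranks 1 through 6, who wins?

D

C: 18·1 + 9·2 + 16·5 + 19·4 = 192
F: 18·5 + 9·5 + 16·0 + 19·2 = 173
B: 18·0 + 9·0 + 16·3 + 19·0 = 48
E: 18·4 + 9·3 + 16·2 + 19·3 = 188
D: 18·3 + 9·4 + 16·4 + 19·5 = 249
A: 18·2 + 9·1 + 16·1 + 19·1 = 80
D has the highest Borda score (249).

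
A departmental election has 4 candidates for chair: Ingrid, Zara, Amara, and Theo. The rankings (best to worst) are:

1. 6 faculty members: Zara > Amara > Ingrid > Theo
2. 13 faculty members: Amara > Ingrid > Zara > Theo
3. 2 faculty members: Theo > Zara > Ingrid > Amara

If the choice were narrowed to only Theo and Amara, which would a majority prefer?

Amara

Voters preferring Theo to Amara: 2; preferring Amara to Theo: 19.
Amara wins the head-to-head.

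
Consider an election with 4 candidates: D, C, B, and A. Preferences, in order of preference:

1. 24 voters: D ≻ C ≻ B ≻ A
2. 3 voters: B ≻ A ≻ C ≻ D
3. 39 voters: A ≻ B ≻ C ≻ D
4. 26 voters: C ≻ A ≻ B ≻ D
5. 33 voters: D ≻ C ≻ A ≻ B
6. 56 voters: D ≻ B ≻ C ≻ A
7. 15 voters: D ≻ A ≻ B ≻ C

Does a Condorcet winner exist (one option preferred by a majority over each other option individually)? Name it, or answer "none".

D

D vs C: 128–68 for D.
D vs B: 128–68 for D.
D vs A: 128–68 for D.
D beats every other option head-to-head.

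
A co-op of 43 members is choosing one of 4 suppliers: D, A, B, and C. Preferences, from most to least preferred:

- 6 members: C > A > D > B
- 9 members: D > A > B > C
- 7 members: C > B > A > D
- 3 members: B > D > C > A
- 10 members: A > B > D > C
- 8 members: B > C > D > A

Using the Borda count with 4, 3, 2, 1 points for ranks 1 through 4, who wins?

D: 6·2 + 9·4 + 7·1 + 3·3 + 10·2 + 8·2 = 100
A: 6·3 + 9·3 + 7·2 + 3·1 + 10·4 + 8·1 = 110
B: 6·1 + 9·2 + 7·3 + 3·4 + 10·3 + 8·4 = 119
C: 6·4 + 9·1 + 7·4 + 3·2 + 10·1 + 8·3 = 101
B has the highest Borda score (119).

B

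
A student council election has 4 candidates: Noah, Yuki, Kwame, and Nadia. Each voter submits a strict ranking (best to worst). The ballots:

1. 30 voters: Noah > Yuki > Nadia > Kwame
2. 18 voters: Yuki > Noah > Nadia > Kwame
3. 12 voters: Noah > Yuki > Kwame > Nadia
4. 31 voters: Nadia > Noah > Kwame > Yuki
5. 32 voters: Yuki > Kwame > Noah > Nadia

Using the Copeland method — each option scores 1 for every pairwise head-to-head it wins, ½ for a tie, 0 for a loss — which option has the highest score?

Noah: beats Yuki, Kwame, and Nadia → score 3.
Yuki: beats Kwame and Nadia; loses to Noah → score 2.
Kwame: loses to Noah, Yuki, and Nadia → score 0.
Nadia: beats Kwame; loses to Noah and Yuki → score 1.
Noah has the best pairwise record.

Noah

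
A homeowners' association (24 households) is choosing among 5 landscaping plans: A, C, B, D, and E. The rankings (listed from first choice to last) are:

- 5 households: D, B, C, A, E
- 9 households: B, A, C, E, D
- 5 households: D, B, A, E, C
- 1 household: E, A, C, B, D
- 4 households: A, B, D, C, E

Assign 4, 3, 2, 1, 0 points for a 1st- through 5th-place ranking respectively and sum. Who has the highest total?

B

A: 5·1 + 9·3 + 5·2 + 1·3 + 4·4 = 61
C: 5·2 + 9·2 + 5·0 + 1·2 + 4·1 = 34
B: 5·3 + 9·4 + 5·3 + 1·1 + 4·3 = 79
D: 5·4 + 9·0 + 5·4 + 1·0 + 4·2 = 48
E: 5·0 + 9·1 + 5·1 + 1·4 + 4·0 = 18
B has the highest Borda score (79).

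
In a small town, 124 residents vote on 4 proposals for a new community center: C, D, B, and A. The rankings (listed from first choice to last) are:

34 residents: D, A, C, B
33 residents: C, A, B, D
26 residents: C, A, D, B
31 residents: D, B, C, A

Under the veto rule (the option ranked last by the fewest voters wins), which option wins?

Last-place votes: C 0, D 33, B 60, A 31.
C is ranked last by the fewest voters, so C wins.

C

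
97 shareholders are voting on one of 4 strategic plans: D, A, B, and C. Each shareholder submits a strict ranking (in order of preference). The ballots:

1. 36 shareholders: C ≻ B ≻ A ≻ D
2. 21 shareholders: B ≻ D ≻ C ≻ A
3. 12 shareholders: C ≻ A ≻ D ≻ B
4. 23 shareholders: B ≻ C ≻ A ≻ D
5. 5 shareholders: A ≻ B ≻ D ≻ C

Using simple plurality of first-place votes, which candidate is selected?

First-place votes: D 0, A 5, B 44, C 48.
C has the most first-place votes.

C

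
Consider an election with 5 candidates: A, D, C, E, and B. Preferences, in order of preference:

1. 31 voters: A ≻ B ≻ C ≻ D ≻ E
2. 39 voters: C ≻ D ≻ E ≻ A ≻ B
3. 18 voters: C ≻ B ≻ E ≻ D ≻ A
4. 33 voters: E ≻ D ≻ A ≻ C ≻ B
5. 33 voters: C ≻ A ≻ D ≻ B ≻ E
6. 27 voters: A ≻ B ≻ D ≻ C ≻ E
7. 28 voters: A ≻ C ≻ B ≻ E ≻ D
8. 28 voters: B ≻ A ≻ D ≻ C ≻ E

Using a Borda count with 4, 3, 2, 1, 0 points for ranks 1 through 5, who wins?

A

A: 31·4 + 39·1 + 18·0 + 33·2 + 33·3 + 27·4 + 28·4 + 28·3 = 632
D: 31·1 + 39·3 + 18·1 + 33·3 + 33·2 + 27·2 + 28·0 + 28·2 = 441
C: 31·2 + 39·4 + 18·4 + 33·1 + 33·4 + 27·1 + 28·3 + 28·1 = 594
E: 31·0 + 39·2 + 18·2 + 33·4 + 33·0 + 27·0 + 28·1 + 28·0 = 274
B: 31·3 + 39·0 + 18·3 + 33·0 + 33·1 + 27·3 + 28·2 + 28·4 = 429
A has the highest Borda score (632).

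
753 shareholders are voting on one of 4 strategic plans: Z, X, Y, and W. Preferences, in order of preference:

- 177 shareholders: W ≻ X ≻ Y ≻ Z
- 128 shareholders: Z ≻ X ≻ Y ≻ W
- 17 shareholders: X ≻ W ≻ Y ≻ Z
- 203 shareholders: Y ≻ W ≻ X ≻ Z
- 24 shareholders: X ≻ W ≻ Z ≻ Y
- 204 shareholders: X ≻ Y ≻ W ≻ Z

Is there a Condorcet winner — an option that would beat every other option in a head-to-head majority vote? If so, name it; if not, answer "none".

none

Checking pairwise contests:
X beats Z 625–128.
W beats X 380–373.
X beats Y 550–203.
Y beats W 535–218.
Every option loses at least one head-to-head, so there is no Condorcet winner.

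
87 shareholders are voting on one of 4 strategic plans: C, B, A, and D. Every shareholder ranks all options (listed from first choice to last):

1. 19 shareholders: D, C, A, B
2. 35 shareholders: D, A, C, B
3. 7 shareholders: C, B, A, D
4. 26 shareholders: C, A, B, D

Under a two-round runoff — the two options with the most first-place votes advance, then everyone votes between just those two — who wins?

D

Round 1 first-place votes: C 33, B 0, A 0, D 54.
D and C advance.
Runoff: D is preferred to C by 54 voters; C by 33.
D wins the runoff.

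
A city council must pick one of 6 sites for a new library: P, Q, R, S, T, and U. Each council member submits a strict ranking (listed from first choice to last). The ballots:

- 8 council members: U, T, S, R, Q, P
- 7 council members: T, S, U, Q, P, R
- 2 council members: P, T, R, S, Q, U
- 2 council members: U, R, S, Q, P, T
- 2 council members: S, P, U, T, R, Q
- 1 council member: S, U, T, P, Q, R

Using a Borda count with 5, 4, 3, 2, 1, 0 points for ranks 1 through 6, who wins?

P: 8·0 + 7·1 + 2·5 + 2·1 + 2·4 + 1·2 = 29
Q: 8·1 + 7·2 + 2·1 + 2·2 + 2·0 + 1·1 = 29
R: 8·2 + 7·0 + 2·3 + 2·4 + 2·1 + 1·0 = 32
S: 8·3 + 7·4 + 2·2 + 2·3 + 2·5 + 1·5 = 77
T: 8·4 + 7·5 + 2·4 + 2·0 + 2·2 + 1·3 = 82
U: 8·5 + 7·3 + 2·0 + 2·5 + 2·3 + 1·4 = 81
T has the highest Borda score (82).

T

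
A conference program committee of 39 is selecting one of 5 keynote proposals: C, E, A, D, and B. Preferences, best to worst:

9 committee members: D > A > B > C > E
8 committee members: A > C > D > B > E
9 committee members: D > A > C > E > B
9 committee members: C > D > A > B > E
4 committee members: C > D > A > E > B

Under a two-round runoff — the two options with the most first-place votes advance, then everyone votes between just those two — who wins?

C

Round 1 first-place votes: C 13, E 0, A 8, D 18, B 0.
D and C advance.
Runoff: D is preferred to C by 18 voters; C by 21.
C wins the runoff.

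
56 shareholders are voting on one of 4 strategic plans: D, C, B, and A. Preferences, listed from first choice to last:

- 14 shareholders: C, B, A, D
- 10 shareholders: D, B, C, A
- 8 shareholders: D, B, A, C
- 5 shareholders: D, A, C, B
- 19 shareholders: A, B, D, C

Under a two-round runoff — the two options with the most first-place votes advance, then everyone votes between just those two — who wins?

A

Round 1 first-place votes: D 23, C 14, B 0, A 19.
D and A advance.
Runoff: D is preferred to A by 23 voters; A by 33.
A wins the runoff.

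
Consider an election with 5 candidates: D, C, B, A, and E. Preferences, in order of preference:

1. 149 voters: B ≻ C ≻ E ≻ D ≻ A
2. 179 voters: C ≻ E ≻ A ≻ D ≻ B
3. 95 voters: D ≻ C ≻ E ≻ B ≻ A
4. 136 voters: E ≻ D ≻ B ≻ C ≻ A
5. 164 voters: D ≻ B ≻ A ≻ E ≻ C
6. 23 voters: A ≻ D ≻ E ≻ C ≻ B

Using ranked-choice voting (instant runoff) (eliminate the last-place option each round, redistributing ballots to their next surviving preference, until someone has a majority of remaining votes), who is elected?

Round 1: D 259, C 179, B 149, A 23, E 136. Eliminate A.
Round 2: D 282, C 179, B 149, E 136. Eliminate E.
Round 3: D 418, C 179, B 149. D has a majority.

D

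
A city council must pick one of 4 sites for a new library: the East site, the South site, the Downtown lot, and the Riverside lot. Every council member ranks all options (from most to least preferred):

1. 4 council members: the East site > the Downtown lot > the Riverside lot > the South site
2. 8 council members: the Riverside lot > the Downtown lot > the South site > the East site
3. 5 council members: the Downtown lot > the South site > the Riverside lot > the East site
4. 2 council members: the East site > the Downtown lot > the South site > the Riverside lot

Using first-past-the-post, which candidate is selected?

First-place votes: the East site 6, the South site 0, the Downtown lot 5, the Riverside lot 8.
the Riverside lot has the most first-place votes.

the Riverside lot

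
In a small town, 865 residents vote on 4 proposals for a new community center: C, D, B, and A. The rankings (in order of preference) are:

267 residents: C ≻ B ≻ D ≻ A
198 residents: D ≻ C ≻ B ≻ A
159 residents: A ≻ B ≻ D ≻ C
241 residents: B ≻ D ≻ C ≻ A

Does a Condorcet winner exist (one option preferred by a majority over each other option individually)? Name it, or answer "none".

none

Checking pairwise contests:
D beats C 598–267.
B beats D 667–198.
C beats B 465–400.
C beats A 706–159.
Every option loses at least one head-to-head, so there is no Condorcet winner.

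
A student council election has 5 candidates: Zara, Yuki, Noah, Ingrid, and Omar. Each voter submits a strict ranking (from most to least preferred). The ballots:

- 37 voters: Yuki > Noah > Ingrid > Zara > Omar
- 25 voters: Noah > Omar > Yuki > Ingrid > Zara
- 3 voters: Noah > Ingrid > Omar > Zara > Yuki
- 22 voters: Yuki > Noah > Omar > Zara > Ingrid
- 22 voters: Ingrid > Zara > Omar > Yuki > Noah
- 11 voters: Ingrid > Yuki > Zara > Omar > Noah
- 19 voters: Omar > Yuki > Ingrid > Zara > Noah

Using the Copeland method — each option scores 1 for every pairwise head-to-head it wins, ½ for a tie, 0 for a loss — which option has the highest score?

Yuki

Zara: beats Omar; loses to Yuki, Noah, and Ingrid → score 1.
Yuki: beats Zara, Noah, Ingrid, and Omar → score 4.
Noah: beats Zara, Ingrid, and Omar; loses to Yuki → score 3.
Ingrid: beats Zara and Omar; loses to Yuki and Noah → score 2.
Omar: loses to Zara, Yuki, Noah, and Ingrid → score 0.
Yuki has the best pairwise record.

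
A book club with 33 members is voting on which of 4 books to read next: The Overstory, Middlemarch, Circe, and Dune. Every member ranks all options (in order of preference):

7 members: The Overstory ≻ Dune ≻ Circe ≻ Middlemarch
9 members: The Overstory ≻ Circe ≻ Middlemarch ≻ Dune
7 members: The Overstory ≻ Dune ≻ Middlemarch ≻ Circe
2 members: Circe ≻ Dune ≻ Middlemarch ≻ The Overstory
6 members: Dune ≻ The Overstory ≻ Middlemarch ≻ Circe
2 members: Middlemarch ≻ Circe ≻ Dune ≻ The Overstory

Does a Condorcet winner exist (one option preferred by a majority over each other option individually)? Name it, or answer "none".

The Overstory

The Overstory vs Middlemarch: 29–4 for The Overstory.
The Overstory vs Circe: 29–4 for The Overstory.
The Overstory vs Dune: 23–10 for The Overstory.
The Overstory beats every other option head-to-head.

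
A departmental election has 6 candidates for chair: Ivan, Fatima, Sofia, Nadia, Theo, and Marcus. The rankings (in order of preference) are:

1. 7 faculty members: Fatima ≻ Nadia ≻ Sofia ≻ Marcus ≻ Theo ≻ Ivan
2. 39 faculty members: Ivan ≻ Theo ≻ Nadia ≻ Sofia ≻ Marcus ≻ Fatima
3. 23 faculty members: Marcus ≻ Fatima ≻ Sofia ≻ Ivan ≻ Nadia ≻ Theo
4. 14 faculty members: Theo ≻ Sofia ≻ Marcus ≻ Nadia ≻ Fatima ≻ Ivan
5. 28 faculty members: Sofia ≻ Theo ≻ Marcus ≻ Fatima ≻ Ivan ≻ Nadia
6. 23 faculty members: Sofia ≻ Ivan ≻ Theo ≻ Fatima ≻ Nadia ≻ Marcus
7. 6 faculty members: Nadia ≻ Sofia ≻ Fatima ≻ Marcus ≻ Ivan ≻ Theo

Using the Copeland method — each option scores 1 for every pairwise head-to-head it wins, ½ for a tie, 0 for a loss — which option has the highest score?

Sofia

Ivan: beats Nadia and Theo; loses to Fatima, Sofia, and Marcus → score 2.
Fatima: beats Ivan and Nadia; loses to Sofia, Theo, and Marcus → score 2.
Sofia: beats Ivan, Fatima, Nadia, Theo, and Marcus → score 5.
Nadia: beats Marcus; loses to Ivan, Fatima, Sofia, and Theo → score 1.
Theo: beats Fatima, Nadia, and Marcus; loses to Ivan and Sofia → score 3.
Marcus: beats Ivan and Fatima; loses to Sofia, Nadia, and Theo → score 2.
Sofia has the best pairwise record.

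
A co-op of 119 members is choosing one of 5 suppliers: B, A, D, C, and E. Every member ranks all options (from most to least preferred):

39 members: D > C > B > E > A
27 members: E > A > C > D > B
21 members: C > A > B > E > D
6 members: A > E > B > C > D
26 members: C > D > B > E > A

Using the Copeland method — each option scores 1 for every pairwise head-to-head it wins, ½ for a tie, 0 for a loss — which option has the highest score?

B: beats A and E; loses to D and C → score 2.
A: loses to B, D, C, and E → score 0.
D: beats B, A, and E; loses to C → score 3.
C: beats B, A, D, and E → score 4.
E: beats A; loses to B, D, and C → score 1.
C has the best pairwise record.

C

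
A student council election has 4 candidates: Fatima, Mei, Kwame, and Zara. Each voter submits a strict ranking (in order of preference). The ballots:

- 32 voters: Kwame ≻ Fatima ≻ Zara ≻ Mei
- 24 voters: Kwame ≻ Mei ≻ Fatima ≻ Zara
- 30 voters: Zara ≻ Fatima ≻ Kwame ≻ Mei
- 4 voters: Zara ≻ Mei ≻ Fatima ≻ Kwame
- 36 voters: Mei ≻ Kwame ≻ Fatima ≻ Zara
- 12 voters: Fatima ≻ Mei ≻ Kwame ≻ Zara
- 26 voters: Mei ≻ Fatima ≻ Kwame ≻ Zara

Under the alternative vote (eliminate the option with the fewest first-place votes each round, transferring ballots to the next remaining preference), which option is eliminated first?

Round 1: Fatima 12, Mei 62, Kwame 56, Zara 34. Eliminate Fatima.

Fatima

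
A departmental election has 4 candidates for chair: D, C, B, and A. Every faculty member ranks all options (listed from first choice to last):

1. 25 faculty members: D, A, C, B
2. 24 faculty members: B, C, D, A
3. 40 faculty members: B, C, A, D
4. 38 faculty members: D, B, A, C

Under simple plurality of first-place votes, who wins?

B

First-place votes: D 63, C 0, B 64, A 0.
B has the most first-place votes.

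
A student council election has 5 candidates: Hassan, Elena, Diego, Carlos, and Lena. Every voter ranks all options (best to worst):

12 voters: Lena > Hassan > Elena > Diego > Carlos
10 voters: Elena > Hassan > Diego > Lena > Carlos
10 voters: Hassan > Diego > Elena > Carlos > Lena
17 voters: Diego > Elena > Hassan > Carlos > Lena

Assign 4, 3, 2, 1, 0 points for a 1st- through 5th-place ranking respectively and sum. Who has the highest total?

Hassan

Hassan: 12·3 + 10·3 + 10·4 + 17·2 = 140
Elena: 12·2 + 10·4 + 10·2 + 17·3 = 135
Diego: 12·1 + 10·2 + 10·3 + 17·4 = 130
Carlos: 12·0 + 10·0 + 10·1 + 17·1 = 27
Lena: 12·4 + 10·1 + 10·0 + 17·0 = 58
Hassan has the highest Borda score (140).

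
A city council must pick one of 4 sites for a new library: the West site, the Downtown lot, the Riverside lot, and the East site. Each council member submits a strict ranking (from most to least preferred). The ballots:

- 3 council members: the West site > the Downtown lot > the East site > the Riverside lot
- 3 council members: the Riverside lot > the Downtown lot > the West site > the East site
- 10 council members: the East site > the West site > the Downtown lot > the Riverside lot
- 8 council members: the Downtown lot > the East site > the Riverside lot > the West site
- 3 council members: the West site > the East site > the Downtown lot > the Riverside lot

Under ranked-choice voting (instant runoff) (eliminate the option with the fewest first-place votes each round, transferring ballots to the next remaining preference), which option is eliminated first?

the Riverside lot

Round 1: the West site 6, the Downtown lot 8, the Riverside lot 3, the East site 10. Eliminate the Riverside lot.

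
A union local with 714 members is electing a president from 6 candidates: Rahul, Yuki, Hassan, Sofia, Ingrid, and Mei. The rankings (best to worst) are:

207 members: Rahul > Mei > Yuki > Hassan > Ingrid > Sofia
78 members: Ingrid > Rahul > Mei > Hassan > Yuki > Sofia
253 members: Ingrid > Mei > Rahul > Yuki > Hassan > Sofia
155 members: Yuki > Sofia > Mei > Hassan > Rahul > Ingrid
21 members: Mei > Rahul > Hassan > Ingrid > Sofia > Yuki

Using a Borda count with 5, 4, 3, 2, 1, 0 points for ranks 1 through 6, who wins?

Rahul: 207·5 + 78·4 + 253·3 + 155·1 + 21·4 = 2345
Yuki: 207·3 + 78·1 + 253·2 + 155·5 + 21·0 = 1980
Hassan: 207·2 + 78·2 + 253·1 + 155·2 + 21·3 = 1196
Sofia: 207·0 + 78·0 + 253·0 + 155·4 + 21·1 = 641
Ingrid: 207·1 + 78·5 + 253·5 + 155·0 + 21·2 = 1904
Mei: 207·4 + 78·3 + 253·4 + 155·3 + 21·5 = 2644
Mei has the highest Borda score (2644).

Mei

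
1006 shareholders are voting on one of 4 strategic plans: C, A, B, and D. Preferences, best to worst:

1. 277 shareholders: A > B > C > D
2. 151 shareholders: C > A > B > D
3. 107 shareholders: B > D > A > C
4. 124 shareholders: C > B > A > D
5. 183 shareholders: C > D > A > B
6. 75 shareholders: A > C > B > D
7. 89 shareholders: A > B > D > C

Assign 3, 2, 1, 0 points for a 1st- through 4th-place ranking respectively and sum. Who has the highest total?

C: 277·1 + 151·3 + 107·0 + 124·3 + 183·3 + 75·2 + 89·0 = 1801
A: 277·3 + 151·2 + 107·1 + 124·1 + 183·1 + 75·3 + 89·3 = 2039
B: 277·2 + 151·1 + 107·3 + 124·2 + 183·0 + 75·1 + 89·2 = 1527
D: 277·0 + 151·0 + 107·2 + 124·0 + 183·2 + 75·0 + 89·1 = 669
A has the highest Borda score (2039).

A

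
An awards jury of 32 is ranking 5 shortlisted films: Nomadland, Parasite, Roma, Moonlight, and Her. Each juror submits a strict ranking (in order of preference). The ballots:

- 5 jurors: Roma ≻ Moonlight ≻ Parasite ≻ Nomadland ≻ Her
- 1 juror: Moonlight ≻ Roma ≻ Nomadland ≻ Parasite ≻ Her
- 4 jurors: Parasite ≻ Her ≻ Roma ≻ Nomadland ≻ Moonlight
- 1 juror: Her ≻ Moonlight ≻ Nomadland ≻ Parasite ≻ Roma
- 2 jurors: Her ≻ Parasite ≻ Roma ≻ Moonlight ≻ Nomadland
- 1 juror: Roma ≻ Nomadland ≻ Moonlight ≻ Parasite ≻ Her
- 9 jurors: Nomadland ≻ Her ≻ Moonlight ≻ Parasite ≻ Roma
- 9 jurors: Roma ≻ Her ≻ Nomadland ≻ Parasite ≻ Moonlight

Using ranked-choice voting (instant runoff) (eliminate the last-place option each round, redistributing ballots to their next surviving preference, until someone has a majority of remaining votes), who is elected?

Round 1: Nomadland 9, Parasite 4, Roma 15, Moonlight 1, Her 3. Eliminate Moonlight.
Round 2: Nomadland 9, Parasite 4, Roma 16, Her 3. Eliminate Her.
Round 3: Nomadland 10, Parasite 6, Roma 16. Eliminate Parasite.
Round 4: Nomadland 10, Roma 22. Roma has a majority.

Roma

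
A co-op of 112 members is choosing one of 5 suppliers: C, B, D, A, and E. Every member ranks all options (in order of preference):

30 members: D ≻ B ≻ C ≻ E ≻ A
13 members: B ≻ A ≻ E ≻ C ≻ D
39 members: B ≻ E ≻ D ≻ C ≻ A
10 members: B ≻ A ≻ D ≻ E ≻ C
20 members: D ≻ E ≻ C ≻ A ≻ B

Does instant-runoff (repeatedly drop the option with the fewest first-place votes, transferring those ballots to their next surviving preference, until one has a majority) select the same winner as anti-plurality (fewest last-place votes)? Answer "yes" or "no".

no

Instant-runoff — R1 C 0, B 62, D 50, A 0, E 0 (B winner). Winner: B.
Anti-plurality — last-place votes: C 10, B 20, D 13, A 69, E 0. Winner: E.
The two methods disagree.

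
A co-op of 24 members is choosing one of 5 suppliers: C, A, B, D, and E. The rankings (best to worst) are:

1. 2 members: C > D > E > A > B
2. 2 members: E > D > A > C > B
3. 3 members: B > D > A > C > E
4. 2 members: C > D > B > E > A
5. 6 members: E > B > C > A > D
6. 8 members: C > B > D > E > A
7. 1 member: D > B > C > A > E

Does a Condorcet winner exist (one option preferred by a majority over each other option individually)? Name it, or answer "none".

C

C vs A: 19–5 for C.
C vs B: 14–10 for C.
C vs D: 18–6 for C.
C vs E: 16–8 for C.
C beats every other option head-to-head.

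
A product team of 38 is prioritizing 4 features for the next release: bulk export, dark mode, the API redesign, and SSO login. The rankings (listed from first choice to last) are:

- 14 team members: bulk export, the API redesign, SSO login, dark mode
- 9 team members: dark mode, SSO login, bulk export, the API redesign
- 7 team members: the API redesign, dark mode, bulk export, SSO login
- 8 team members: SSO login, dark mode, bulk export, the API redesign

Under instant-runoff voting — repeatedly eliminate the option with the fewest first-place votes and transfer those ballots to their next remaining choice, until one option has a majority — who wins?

dark mode

Round 1: bulk export 14, dark mode 9, the API redesign 7, SSO login 8. Eliminate the API redesign.
Round 2: bulk export 14, dark mode 16, SSO login 8. Eliminate SSO login.
Round 3: bulk export 14, dark mode 24. Dark mode has a majority.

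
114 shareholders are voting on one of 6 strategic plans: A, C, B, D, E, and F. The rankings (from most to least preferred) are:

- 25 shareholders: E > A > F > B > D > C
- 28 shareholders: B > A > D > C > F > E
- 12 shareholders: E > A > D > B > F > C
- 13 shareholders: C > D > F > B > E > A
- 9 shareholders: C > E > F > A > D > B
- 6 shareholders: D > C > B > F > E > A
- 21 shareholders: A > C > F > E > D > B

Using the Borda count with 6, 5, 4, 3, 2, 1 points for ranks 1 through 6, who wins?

A

A: 25·5 + 28·5 + 12·5 + 13·1 + 9·3 + 6·1 + 21·6 = 497
C: 25·1 + 28·3 + 12·1 + 13·6 + 9·6 + 6·5 + 21·5 = 388
B: 25·3 + 28·6 + 12·3 + 13·3 + 9·1 + 6·4 + 21·1 = 372
D: 25·2 + 28·4 + 12·4 + 13·5 + 9·2 + 6·6 + 21·2 = 371
E: 25·6 + 28·1 + 12·6 + 13·2 + 9·5 + 6·2 + 21·3 = 396
F: 25·4 + 28·2 + 12·2 + 13·4 + 9·4 + 6·3 + 21·4 = 370
A has the highest Borda score (497).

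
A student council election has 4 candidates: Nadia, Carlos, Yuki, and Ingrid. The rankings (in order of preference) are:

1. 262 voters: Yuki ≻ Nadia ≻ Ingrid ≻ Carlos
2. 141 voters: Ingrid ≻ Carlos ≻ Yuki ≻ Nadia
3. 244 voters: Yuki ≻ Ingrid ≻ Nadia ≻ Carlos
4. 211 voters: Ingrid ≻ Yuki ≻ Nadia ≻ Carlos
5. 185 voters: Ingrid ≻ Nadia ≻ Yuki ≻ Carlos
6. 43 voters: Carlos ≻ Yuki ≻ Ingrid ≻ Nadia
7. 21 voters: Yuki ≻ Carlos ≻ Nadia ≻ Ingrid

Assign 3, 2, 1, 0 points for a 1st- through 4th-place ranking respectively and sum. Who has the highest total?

Nadia: 262·2 + 141·0 + 244·1 + 211·1 + 185·2 + 43·0 + 21·1 = 1370
Carlos: 262·0 + 141·2 + 244·0 + 211·0 + 185·0 + 43·3 + 21·2 = 453
Yuki: 262·3 + 141·1 + 244·3 + 211·2 + 185·1 + 43·2 + 21·3 = 2415
Ingrid: 262·1 + 141·3 + 244·2 + 211·3 + 185·3 + 43·1 + 21·0 = 2404
Yuki has the highest Borda score (2415).

Yuki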